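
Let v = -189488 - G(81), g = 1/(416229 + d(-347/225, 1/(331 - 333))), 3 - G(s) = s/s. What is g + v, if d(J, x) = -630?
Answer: -78751854509/415599 ≈ -1.8949e+5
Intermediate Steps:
G(s) = 2 (G(s) = 3 - s/s = 3 - 1*1 = 3 - 1 = 2)
g = 1/415599 (g = 1/(416229 - 630) = 1/415599 ≈ 2.4062e-6)
v = -189490 (v = -189488 - 1*2 = -189488 - 2 = -189490)
g + v = 1/415599 - 189490 = -78751854509/415599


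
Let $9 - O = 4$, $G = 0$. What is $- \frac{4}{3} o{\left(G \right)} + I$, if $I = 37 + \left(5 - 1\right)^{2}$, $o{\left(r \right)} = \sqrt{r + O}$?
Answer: $53 - \frac{4 \sqrt{5}}{3} \approx 50.019$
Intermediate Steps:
$O = 5$ ($O = 9 - 4 = 5$)
$o{\left(r \right)} = \sqrt{5 + r}$ ($o{\left(r \right)} = \sqrt{r + 5} = \sqrt{5 + r}$)
$I = 53$ ($I = 37 + 4^{2} = 37 + 16 = 53$)
$- \frac{4}{3} o{\left(G \right)} + I = - \frac{4}{3} \sqrt{5 + 0} + 53 = \left(-4\right) \frac{1}{3} \sqrt{5} + 53 = - \frac{4 \sqrt{5}}{3} + 53 = 53 - \frac{4 \sqrt{5}}{3}$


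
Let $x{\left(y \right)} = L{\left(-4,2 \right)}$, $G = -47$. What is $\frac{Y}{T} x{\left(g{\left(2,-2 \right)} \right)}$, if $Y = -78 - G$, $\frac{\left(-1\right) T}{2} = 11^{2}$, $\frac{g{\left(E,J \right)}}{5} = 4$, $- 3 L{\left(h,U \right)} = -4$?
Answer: $\frac{62}{363} \approx 0.1708$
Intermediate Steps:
$L{\left(h,U \right)} = \frac{4}{3}$ ($L{\left(h,U \right)} = \left(- \frac{1}{3}\right) \left(-4\right) = \frac{4}{3}$)
$g{\left(E,J \right)} = 20$ ($g{\left(E,J \right)} = 5 \cdot 4 = 20$)
$T = -242$ ($T = - 2 \cdot 11^{2} = \left(-2\right) 121 = -242$)
$x{\left(y \right)} = \frac{4}{3}$
$Y = -31$ ($Y = -78 - -47 = -78 + 47 = -31$)
$\frac{Y}{T} x{\left(g{\left(2,-2 \right)} \right)} = - \frac{31}{-242} \cdot \frac{4}{3} = \left(-31\right) \left(- \frac{1}{242}\right) \frac{4}{3} = \frac{31}{242} \cdot \frac{4}{3} = \frac{62}{363}$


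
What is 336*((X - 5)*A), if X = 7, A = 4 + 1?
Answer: 3360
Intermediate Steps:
A = 5
336*((X - 5)*A) = 336*((7 - 5)*5) = 336*(2*5) = 336*10 = 3360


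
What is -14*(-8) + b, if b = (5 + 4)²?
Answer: 193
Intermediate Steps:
b = 81 (b = 9² = 81)
-14*(-8) + b = -14*(-8) + 81 = 112 + 81 = 193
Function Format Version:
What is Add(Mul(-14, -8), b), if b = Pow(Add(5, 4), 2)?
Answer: 193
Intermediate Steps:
b = 81 (b = Pow(9, 2) = 81)
Add(Mul(-14, -8), b) = Add(Mul(-14, -8), 81) = Add(112, 81) = 193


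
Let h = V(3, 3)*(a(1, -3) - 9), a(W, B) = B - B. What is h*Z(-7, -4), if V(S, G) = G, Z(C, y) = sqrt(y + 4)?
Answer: 0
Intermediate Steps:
a(W, B) = 0
Z(C, y) = sqrt(4 + y)
h = -27 (h = 3*(0 - 9) = 3*(-9) = -27)
h*Z(-7, -4) = -27*sqrt(4 - 4) = -27*sqrt(0) = -27*0 = 0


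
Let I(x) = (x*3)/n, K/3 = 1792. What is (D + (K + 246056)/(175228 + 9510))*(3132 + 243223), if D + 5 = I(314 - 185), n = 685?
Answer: -9583286461302/12654553 ≈ -7.5730e+5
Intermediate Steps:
K = 5376 (K = 3*1792 = 5376)
I(x) = 3*x/685 (I(x) = (x*3)/685 = (3*x)*(1/685) = 3*x/685)
D = -3038/685 (D = -5 + 3*(314 - 185)/685 = -5 + (3/685)*129 = -5 + 387/685 = -3038/685 ≈ -4.4350)
(D + (K + 246056)/(175228 + 9510))*(3132 + 243223) = (-3038/685 + (5376 + 246056)/(175228 + 9510))*(3132 + 243223) = (-3038/685 + 251432/184738)*246355 = (-3038/685 + 251432*(1/184738))*246355 = (-3038/685 + 125716/92369)*246355 = -194501562/63272765*246355 = -9583286461302/12654553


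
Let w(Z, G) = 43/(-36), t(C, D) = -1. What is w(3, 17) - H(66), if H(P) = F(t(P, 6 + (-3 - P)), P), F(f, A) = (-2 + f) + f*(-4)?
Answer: -79/36 ≈ -2.1944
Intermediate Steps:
F(f, A) = -2 - 3*f (F(f, A) = (-2 + f) - 4*f = -2 - 3*f)
w(Z, G) = -43/36 (w(Z, G) = 43*(-1/36) = -43/36)
H(P) = 1 (H(P) = -2 - 3*(-1) = -2 + 3 = 1)
w(3, 17) - H(66) = -43/36 - 1*1 = -43/36 - 1 = -79/36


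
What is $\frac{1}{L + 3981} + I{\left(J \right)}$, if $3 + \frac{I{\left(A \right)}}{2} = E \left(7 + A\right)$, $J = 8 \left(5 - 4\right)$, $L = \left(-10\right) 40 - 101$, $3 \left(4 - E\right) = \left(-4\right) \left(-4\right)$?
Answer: $- \frac{160079}{3480} \approx -46.0$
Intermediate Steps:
$E = - \frac{4}{3}$ ($E = 4 - \frac{\left(-4\right) \left(-4\right)}{3} = 4 - \frac{16}{3} = - \frac{4}{3} \approx -1.3333$)
$L = -501$ ($L = -400 - 101 = -501$)
$J = 8$ ($J = 8 \cdot 1 = 8$)
$I{\left(A \right)} = - \frac{74}{3} - \frac{8 A}{3}$ ($I{\left(A \right)} = -6 + 2 \left(- \frac{4 \left(7 + A\right)}{3}\right) = -6 + 2 \left(- \frac{28}{3} - \frac{4 A}{3}\right) = -6 - \left(\frac{56}{3} + \frac{8 A}{3}\right) = - \frac{74}{3} - \frac{8 A}{3}$)
$\frac{1}{L + 3981} + I{\left(J \right)} = \frac{1}{-501 + 3981} - 46 = \frac{1}{3480} - 46 = - \frac{160079}{3480}$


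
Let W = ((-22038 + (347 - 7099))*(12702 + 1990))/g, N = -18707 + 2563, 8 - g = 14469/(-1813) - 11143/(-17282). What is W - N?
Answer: -1892178357686656/68644161 ≈ -2.7565e+7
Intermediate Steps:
g = 68644161/4476038 (g = 8 - (14469/(-1813) - 11143/(-17282)) = 8 - (14469*(-1/1813) - 11143*(-1/17282)) = 8 - (-2067/259 + 11143/17282) = 8 - 1*(-32835857/4476038) = 8 + 32835857/4476038 = 68644161/4476038 ≈ 15.336)
N = -16144
W = -1893286549021840/68644161 (W = ((-22038 + (347 - 7099))*(12702 + 1990))/(68644161/4476038) = ((-22038 - 6752)*14692)*(4476038/68644161) = -28790*14692*(4476038/68644161) = -422982680*4476038/68644161 = -1893286549021840/68644161 ≈ -2.7581e+7)
W - N = -1893286549021840/68644161 - 1*(-16144) = -1893286549021840/68644161 + 16144 = -1892178357686656/68644161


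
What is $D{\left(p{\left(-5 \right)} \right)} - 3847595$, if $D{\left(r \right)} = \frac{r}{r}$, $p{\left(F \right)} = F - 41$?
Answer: $-3847594$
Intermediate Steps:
$p{\left(F \right)} = -41 + F$
$D{\left(r \right)} = 1$
$D{\left(p{\left(-5 \right)} \right)} - 3847595 = 1 - 3847595 = -3847594$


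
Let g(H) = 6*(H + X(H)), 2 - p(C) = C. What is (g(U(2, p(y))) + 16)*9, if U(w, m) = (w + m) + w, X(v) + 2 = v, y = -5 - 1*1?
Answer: 1332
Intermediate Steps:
y = -6 (y = -5 - 1 = -6)
X(v) = -2 + v
p(C) = 2 - C
U(w, m) = m + 2*w (U(w, m) = (m + w) + w = m + 2*w)
g(H) = -12 + 12*H (g(H) = 6*(H + (-2 + H)) = 6*(-2 + 2*H) = -12 + 12*H)
(g(U(2, p(y))) + 16)*9 = ((-12 + 12*((2 - 1*(-6)) + 2*2)) + 16)*9 = ((-12 + 12*((2 + 6) + 4)) + 16)*9 = ((-12 + 12*(8 + 4)) + 16)*9 = ((-12 + 12*12) + 16)*9 = ((-12 + 144) + 16)*9 = (132 + 16)*9 = 148*9 = 1332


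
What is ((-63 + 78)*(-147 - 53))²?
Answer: 9000000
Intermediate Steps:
((-63 + 78)*(-147 - 53))² = (15*(-200))² = (-3000)² = 9000000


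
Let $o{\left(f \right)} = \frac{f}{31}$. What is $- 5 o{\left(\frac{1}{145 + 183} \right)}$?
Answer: $- \frac{5}{10168} \approx -0.00049174$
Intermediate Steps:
$o{\left(f \right)} = \frac{f}{31}$ ($o{\left(f \right)} = f \frac{1}{31} = \frac{f}{31}$)
$- 5 o{\left(\frac{1}{145 + 183} \right)} = - 5 \frac{1}{31 \left(145 + 183\right)} = - 5 \frac{1}{31 \cdot 328} = - 5 \cdot \frac{1}{31} \cdot \frac{1}{328} = \left(-5\right) \frac{1}{10168} = - \frac{5}{10168}$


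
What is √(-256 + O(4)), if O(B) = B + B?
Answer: 2*I*√62 ≈ 15.748*I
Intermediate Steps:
O(B) = 2*B
√(-256 + O(4)) = √(-256 + 2*4) = √(-256 + 8) = √(-248) = 2*I*√62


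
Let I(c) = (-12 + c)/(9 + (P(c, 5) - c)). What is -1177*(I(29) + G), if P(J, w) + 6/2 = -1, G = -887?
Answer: 25075985/24 ≈ 1.0448e+6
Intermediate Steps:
P(J, w) = -4 (P(J, w) = -3 - 1 = -4)
I(c) = (-12 + c)/(5 - c) (I(c) = (-12 + c)/(9 + (-4 - c)) = (-12 + c)/(5 - c))
-1177*(I(29) + G) = -1177*((12 - 1*29)/(-5 + 29) - 887) = -1177*((12 - 29)/24 - 887) = -1177*((1/24)*(-17) - 887) = -1177*(-17/24 - 887) = -1177*(-21305/24) = 25075985/24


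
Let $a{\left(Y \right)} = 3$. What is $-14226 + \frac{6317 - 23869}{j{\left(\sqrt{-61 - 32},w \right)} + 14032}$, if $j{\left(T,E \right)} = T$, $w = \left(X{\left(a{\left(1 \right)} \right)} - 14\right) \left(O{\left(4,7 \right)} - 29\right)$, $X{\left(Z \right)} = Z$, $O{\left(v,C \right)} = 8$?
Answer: $\frac{2 \left(- 7113 \sqrt{93} + 99818392 i\right)}{\sqrt{93} - 14032 i} \approx -14227.0 + 0.00085966 i$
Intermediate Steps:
$w = 231$ ($w = \left(3 - 14\right) \left(8 - 29\right) = \left(-11\right) \left(-21\right) = 231$)
$-14226 + \frac{6317 - 23869}{j{\left(\sqrt{-61 - 32},w \right)} + 14032} = -14226 + \frac{6317 - 23869}{\sqrt{-61 - 32} + 14032} = -14226 - \frac{17552}{\sqrt{-93} + 14032} = -14226 - \frac{17552}{i \sqrt{93} + 14032} = -14226 - \frac{17552}{14032 + i \sqrt{93}}$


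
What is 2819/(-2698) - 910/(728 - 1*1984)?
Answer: -271371/847172 ≈ -0.32033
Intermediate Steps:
2819/(-2698) - 910/(728 - 1*1984) = 2819*(-1/2698) - 910/(728 - 1984) = -2819/2698 - 910/(-1256) = -2819/2698 - 910*(-1/1256) = -2819/2698 + 455/628 = -271371/847172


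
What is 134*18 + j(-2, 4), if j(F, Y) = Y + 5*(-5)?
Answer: 2391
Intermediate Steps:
j(F, Y) = -25 + Y (j(F, Y) = Y - 25 = -25 + Y)
134*18 + j(-2, 4) = 134*18 + (-25 + 4) = 2412 - 21 = 2391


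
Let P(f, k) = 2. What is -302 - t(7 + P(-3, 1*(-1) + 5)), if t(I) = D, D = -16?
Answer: -286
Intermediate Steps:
t(I) = -16
-302 - t(7 + P(-3, 1*(-1) + 5)) = -302 - 1*(-16) = -302 + 16 = -286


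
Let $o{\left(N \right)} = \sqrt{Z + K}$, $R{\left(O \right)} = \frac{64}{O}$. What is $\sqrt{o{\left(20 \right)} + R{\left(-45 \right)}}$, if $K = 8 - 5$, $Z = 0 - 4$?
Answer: $\frac{\sqrt{-320 + 225 i}}{15} \approx 0.39773 + 1.2571 i$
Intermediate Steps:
$Z = -4$ ($Z = 0 - 4 = -4$)
$K = 3$
$o{\left(N \right)} = i$ ($o{\left(N \right)} = \sqrt{-4 + 3} = \sqrt{-1} = i$)
$\sqrt{o{\left(20 \right)} + R{\left(-45 \right)}} = \sqrt{i + \frac{64}{-45}} = \sqrt{i + 64 \left(- \frac{1}{45}\right)} = \sqrt{i - \frac{64}{45}} = \sqrt{- \frac{64}{45} + i}$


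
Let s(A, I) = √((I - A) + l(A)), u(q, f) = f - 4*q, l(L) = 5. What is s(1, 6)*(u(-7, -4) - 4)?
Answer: 20*√10 ≈ 63.246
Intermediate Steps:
s(A, I) = √(5 + I - A) (s(A, I) = √((I - A) + 5) = √(5 + I - A))
s(1, 6)*(u(-7, -4) - 4) = √(5 + 6 - 1*1)*((-4 - 4*(-7)) - 4) = √(5 + 6 - 1)*((-4 + 28) - 4) = √10*(24 - 4) = √10*20 = 20*√10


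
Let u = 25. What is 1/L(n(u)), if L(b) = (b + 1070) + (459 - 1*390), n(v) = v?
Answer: 1/1164 ≈ 0.00085911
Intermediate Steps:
L(b) = 1139 + b (L(b) = (1070 + b) + (459 - 390) = (1070 + b) + 69 = 1139 + b)
1/L(n(u)) = 1/(1139 + 25) = 1/1164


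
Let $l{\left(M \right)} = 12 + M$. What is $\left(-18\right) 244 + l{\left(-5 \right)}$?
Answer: $-4385$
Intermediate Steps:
$\left(-18\right) 244 + l{\left(-5 \right)} = \left(-18\right) 244 + \left(12 - 5\right) = -4392 + 7 = -4385$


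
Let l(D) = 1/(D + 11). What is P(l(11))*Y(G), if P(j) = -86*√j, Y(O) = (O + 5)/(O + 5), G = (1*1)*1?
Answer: -43*√22/11 ≈ -18.335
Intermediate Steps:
G = 1 (G = 1*1 = 1)
l(D) = 1/(11 + D)
Y(O) = 1 (Y(O) = (5 + O)/(5 + O) = 1)
P(l(11))*Y(G) = -86/√(11 + 11)*1 = -86*√22/22*1 = -43*√22/11*1 = -43*√22/11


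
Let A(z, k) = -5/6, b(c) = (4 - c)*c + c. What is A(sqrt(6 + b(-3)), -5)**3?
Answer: -125/216 ≈ -0.57870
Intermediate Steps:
b(c) = c + c*(4 - c) (b(c) = c*(4 - c) + c = c + c*(4 - c))
A(z, k) = -5/6 (A(z, k) = -5*1/6 = -5/6)
A(sqrt(6 + b(-3)), -5)**3 = (-5/6)**3 = -125/216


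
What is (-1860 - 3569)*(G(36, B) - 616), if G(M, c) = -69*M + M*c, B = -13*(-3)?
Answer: 9207584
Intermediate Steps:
B = 39
(-1860 - 3569)*(G(36, B) - 616) = (-1860 - 3569)*(36*(-69 + 39) - 616) = -5429*(36*(-30) - 616) = -5429*(-1080 - 616) = -5429*(-1696) = 9207584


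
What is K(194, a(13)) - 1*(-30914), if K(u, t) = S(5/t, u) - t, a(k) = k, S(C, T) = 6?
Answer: 30907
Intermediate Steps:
K(u, t) = 6 - t
K(194, a(13)) - 1*(-30914) = (6 - 1*13) - 1*(-30914) = (6 - 13) + 30914 = -7 + 30914 = 30907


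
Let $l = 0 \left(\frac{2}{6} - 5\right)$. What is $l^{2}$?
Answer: $0$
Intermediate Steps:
$l = 0$ ($l = 0 \left(2 \cdot \frac{1}{6} - 5\right) = 0 \left(\frac{1}{3} - 5\right) = 0 \left(- \frac{14}{3}\right) = 0$)
$l^{2} = 0^{2} = 0$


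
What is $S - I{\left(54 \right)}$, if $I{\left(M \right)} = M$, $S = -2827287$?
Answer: $-2827341$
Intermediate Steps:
$S - I{\left(54 \right)} = -2827287 - 54 = -2827341$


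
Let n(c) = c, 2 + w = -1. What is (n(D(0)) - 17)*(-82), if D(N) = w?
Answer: 1640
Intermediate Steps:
w = -3 (w = -2 - 1 = -3)
D(N) = -3
(n(D(0)) - 17)*(-82) = (-3 - 17)*(-82) = -20*(-82) = 1640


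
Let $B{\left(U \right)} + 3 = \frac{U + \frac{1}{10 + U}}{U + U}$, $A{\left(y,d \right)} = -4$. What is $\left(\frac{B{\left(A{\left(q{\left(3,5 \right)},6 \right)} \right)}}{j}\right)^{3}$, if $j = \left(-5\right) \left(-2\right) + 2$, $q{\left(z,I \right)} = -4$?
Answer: $- \frac{1771561}{191102976} \approx -0.0092702$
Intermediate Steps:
$B{\left(U \right)} = -3 + \frac{U + \frac{1}{10 + U}}{2 U}$ ($B{\left(U \right)} = -3 + \frac{U + \frac{1}{10 + U}}{U + U} = -3 + \frac{U + \frac{1}{10 + U}}{2 U}$)
$j = 12$ ($j = 10 + 2 = 12$)
$\left(\frac{B{\left(A{\left(q{\left(3,5 \right)},6 \right)} \right)}}{j}\right)^{3} = \left(\frac{\frac{1}{2} \frac{1}{-4} \frac{1}{10 - 4} \left(1 - -200 - 5 \left(-4\right)^{2}\right)}{12}\right)^{3} = \left(\frac{1}{2} \left(- \frac{1}{4}\right) \frac{1}{6} \left(1 + 200 - 80\right) \frac{1}{12}\right)^{3} = \left(\frac{1}{2} \left(- \frac{1}{4}\right) \frac{1}{6} \cdot 121 \cdot \frac{1}{12}\right)^{3} = \left(\left(- \frac{121}{48}\right) \frac{1}{12}\right)^{3} = \left(- \frac{121}{576}\right)^{3} = - \frac{1771561}{191102976}$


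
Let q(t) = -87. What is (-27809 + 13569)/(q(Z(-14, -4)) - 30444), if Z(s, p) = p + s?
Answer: 14240/30531 ≈ 0.46641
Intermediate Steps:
(-27809 + 13569)/(q(Z(-14, -4)) - 30444) = (-27809 + 13569)/(-87 - 30444) = -14240/(-30531) = -14240*(-1/30531) = 14240/30531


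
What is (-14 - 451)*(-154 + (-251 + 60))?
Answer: 160425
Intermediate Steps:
(-14 - 451)*(-154 + (-251 + 60)) = -465*(-154 - 191) = -465*(-345) = 160425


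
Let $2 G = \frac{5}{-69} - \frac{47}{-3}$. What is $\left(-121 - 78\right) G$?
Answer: $- \frac{107062}{69} \approx -1551.6$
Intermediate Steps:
$G = \frac{538}{69}$ ($G = \frac{\frac{5}{-69} - \frac{47}{-3}}{2} = \frac{5 \left(- \frac{1}{69}\right) - - \frac{47}{3}}{2} = \frac{- \frac{5}{69} + \frac{47}{3}}{2} = \frac{1}{2} \cdot \frac{1076}{69} = \frac{538}{69} \approx 7.7971$)
$\left(-121 - 78\right) G = \left(-121 - 78\right) \frac{538}{69} = \left(-199\right) \frac{538}{69} = - \frac{107062}{69}$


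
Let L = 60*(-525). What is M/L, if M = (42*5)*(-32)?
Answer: 16/75 ≈ 0.21333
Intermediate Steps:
M = -6720 (M = 210*(-32) = -6720)
L = -31500
M/L = -6720/(-31500) = -6720*(-1/31500) = 16/75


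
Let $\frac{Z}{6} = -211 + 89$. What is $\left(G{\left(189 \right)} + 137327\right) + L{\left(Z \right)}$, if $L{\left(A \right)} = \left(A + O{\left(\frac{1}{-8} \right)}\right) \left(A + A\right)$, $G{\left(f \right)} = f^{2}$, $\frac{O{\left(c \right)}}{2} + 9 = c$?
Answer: $1271414$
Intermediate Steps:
$O{\left(c \right)} = -18 + 2 c$
$Z = -732$ ($Z = 6 \left(-211 + 89\right) = 6 \left(-122\right) = -732$)
$L{\left(A \right)} = 2 A \left(- \frac{73}{4} + A\right)$ ($L{\left(A \right)} = \left(A - \left(18 - \frac{2}{-8}\right)\right) \left(A + A\right) = \left(A + \left(-18 + 2 \left(- \frac{1}{8}\right)\right)\right) 2 A = \left(A - \frac{73}{4}\right) 2 A = \left(- \frac{73}{4} + A\right) 2 A = 2 A \left(- \frac{73}{4} + A\right)$)
$\left(G{\left(189 \right)} + 137327\right) + L{\left(Z \right)} = \left(189^{2} + 137327\right) + \frac{1}{2} \left(-732\right) \left(-73 + 4 \left(-732\right)\right) = \left(35721 + 137327\right) + \frac{1}{2} \left(-732\right) \left(-73 - 2928\right) = 173048 + \frac{1}{2} \left(-732\right) \left(-3001\right) = 173048 + 1098366 = 1271414$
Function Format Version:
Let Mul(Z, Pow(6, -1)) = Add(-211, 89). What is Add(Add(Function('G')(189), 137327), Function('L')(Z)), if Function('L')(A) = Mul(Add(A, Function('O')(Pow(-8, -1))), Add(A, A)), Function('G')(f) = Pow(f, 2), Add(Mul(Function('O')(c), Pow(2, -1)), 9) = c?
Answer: 1271414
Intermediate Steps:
Function('O')(c) = Add(-18, Mul(2, c))
Z = -732 (Z = Mul(6, Add(-211, 89)) = Mul(6, -122) = -732)
Function('L')(A) = Mul(2, A, Add(Rational(-73, 4), A)) (Function('L')(A) = Mul(Add(A, Add(-18, Mul(2, Pow(-8, -1)))), Add(A, A)) = Mul(Add(A, Add(-18, Mul(2, Rational(-1, 8)))), Mul(2, A)) = Mul(Add(A, Add(-18, Rational(-1, 4))), Mul(2, A)) = Mul(Add(A, Rational(-73, 4)), Mul(2, A)) = Mul(Add(Rational(-73, 4), A), Mul(2, A)) = Mul(2, A, Add(Rational(-73, 4), A)))
Add(Add(Function('G')(189), 137327), Function('L')(Z)) = Add(Add(Pow(189, 2), 137327), Mul(Rational(1, 2), -732, Add(-73, Mul(4, -732)))) = Add(Add(35721, 137327), Mul(Rational(1, 2), -732, Add(-73, -2928))) = Add(173048, Mul(Rational(1, 2), -732, -3001)) = Add(173048, 1098366) = 1271414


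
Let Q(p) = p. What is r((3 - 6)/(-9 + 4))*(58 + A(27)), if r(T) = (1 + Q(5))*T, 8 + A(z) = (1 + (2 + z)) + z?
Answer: 1926/5 ≈ 385.20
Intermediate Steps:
A(z) = -5 + 2*z (A(z) = -8 + ((1 + (2 + z)) + z) = -8 + ((3 + z) + z) = -8 + (3 + 2*z) = -5 + 2*z)
r(T) = 6*T (r(T) = (1 + 5)*T = 6*T)
r((3 - 6)/(-9 + 4))*(58 + A(27)) = (6*((3 - 6)/(-9 + 4)))*(58 + (-5 + 2*27)) = (6*(-3/(-5)))*(58 + (-5 + 54)) = (6*(-3*(-⅕)))*(58 + 49) = (6*(⅗))*107 = (18/5)*107 = 1926/5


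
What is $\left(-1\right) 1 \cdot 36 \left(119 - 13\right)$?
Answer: $-3816$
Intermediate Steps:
$\left(-1\right) 1 \cdot 36 \left(119 - 13\right) = \left(-1\right) 36 \cdot 106 = \left(-36\right) 106 = -3816$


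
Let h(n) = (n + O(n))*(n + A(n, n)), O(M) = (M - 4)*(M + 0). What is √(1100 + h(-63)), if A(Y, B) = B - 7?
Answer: I*√551914 ≈ 742.91*I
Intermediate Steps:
O(M) = M*(-4 + M) (O(M) = (-4 + M)*M = M*(-4 + M))
A(Y, B) = -7 + B
h(n) = (-7 + 2*n)*(n + n*(-4 + n)) (h(n) = (n + n*(-4 + n))*(n + (-7 + n)) = (n + n*(-4 + n))*(-7 + 2*n) = (-7 + 2*n)*(n + n*(-4 + n)))
√(1100 + h(-63)) = √(1100 - 63*(21 - 13*(-63) + 2*(-63)²)) = √(1100 - 63*(21 + 819 + 2*3969)) = √(1100 - 63*(21 + 819 + 7938)) = √(1100 - 63*8778) = √(1100 - 553014) = √(-551914) = I*√551914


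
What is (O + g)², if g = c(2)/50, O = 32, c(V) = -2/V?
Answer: 2556801/2500 ≈ 1022.7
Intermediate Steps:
g = -1/50 (g = -2/2/50 = -2*½*(1/50) = -1*1/50 = -1/50 ≈ -0.020000)
(O + g)² = (32 - 1/50)² = (1599/50)² = 2556801/2500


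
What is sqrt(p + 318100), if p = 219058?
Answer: sqrt(537158) ≈ 732.91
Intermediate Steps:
sqrt(p + 318100) = sqrt(219058 + 318100) = sqrt(537158)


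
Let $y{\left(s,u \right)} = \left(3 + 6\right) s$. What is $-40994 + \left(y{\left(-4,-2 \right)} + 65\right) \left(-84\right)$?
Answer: $-43430$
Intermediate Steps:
$y{\left(s,u \right)} = 9 s$
$-40994 + \left(y{\left(-4,-2 \right)} + 65\right) \left(-84\right) = -40994 + \left(9 \left(-4\right) + 65\right) \left(-84\right) = -40994 + \left(-36 + 65\right) \left(-84\right) = -40994 + 29 \left(-84\right) = -40994 - 2436 = -43430$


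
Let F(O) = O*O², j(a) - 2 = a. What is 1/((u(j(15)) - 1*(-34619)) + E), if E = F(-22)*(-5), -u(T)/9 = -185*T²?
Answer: 1/569044 ≈ 1.7573e-6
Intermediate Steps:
j(a) = 2 + a
F(O) = O³
u(T) = 1665*T² (u(T) = -(-1665)*T² = 1665*T²)
E = 53240 (E = (-22)³*(-5) = -10648*(-5) = 53240)
1/((u(j(15)) - 1*(-34619)) + E) = 1/((1665*(2 + 15)² - 1*(-34619)) + 53240) = 1/((1665*17² + 34619) + 53240) = 1/((1665*289 + 34619) + 53240) = 1/((481185 + 34619) + 53240) = 1/(515804 + 53240) = 1/569044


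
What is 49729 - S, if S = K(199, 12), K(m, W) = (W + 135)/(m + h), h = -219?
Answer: 994727/20 ≈ 49736.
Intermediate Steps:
K(m, W) = (135 + W)/(-219 + m) (K(m, W) = (W + 135)/(m - 219) = (135 + W)/(-219 + m))
S = -147/20 (S = (135 + 12)/(-219 + 199) = 147/(-20) = -1/20*147 = -147/20 ≈ -7.3500)
49729 - S = 49729 - 1*(-147/20) = 49729 + 147/20 = 994727/20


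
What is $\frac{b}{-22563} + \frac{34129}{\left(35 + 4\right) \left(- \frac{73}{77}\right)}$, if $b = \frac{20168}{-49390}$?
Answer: $- \frac{488088864106919}{528776427465} \approx -923.05$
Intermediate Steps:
$b = - \frac{10084}{24695}$ ($b = 20168 \left(- \frac{1}{49390}\right) = - \frac{10084}{24695} \approx -0.40834$)
$\frac{b}{-22563} + \frac{34129}{\left(35 + 4\right) \left(- \frac{73}{77}\right)} = - \frac{10084}{24695 \left(-22563\right)} + \frac{34129}{\left(35 + 4\right) \left(- \frac{73}{77}\right)} = \left(- \frac{10084}{24695}\right) \left(- \frac{1}{22563}\right) + \frac{34129}{39 \left(\left(-73\right) \frac{1}{77}\right)} = \frac{10084}{557193285} + \frac{34129}{39 \left(- \frac{73}{77}\right)} = \frac{10084}{557193285} + \frac{34129}{- \frac{2847}{77}} = \frac{10084}{557193285} + 34129 \left(- \frac{77}{2847}\right) = \frac{10084}{557193285} - \frac{2627933}{2847} = - \frac{488088864106919}{528776427465}$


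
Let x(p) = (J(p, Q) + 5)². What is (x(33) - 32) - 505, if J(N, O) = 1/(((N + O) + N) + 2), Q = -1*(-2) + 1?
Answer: -2580281/5041 ≈ -511.86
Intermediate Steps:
Q = 3 (Q = 2 + 1 = 3)
J(N, O) = 1/(2 + O + 2*N) (J(N, O) = 1/((O + 2*N) + 2) = 1/(2 + O + 2*N))
x(p) = (5 + 1/(5 + 2*p))² (x(p) = (1/(2 + 3 + 2*p) + 5)² = (1/(5 + 2*p) + 5)² = (5 + 1/(5 + 2*p))²)
(x(33) - 32) - 505 = (4*(13 + 5*33)²/(5 + 2*33)² - 32) - 505 = (4*(13 + 165)²/(5 + 66)² - 32) - 505 = (4*178²/71² - 32) - 505 = (4*(1/5041)*31684 - 32) - 505 = (126736/5041 - 32) - 505 = -34576/5041 - 505 = -2580281/5041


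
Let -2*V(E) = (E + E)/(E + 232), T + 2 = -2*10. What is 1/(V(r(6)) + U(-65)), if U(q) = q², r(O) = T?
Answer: 105/443636 ≈ 0.00023668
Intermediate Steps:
T = -22 (T = -2 - 2*10 = -2 - 20 = -22)
r(O) = -22
V(E) = -E/(232 + E) (V(E) = -(E + E)/(2*(E + 232)) = -2*E/(2*(232 + E)) = -E/(232 + E))
1/(V(r(6)) + U(-65)) = 1/(-1*(-22)/(232 - 22) + (-65)²) = 1/(-1*(-22)/210 + 4225) = 1/(-1*(-22)*1/210 + 4225) = 1/(11/105 + 4225) = 1/(443636/105) = 105/443636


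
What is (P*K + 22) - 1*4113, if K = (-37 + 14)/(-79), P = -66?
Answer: -324707/79 ≈ -4110.2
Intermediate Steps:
K = 23/79 (K = -23*(-1/79) = 23/79 ≈ 0.29114)
(P*K + 22) - 1*4113 = (-66*23/79 + 22) - 1*4113 = (-1518/79 + 22) - 4113 = 220/79 - 4113 = -324707/79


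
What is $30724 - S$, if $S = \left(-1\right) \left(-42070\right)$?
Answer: $-11346$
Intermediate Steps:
$S = 42070$
$30724 - S = 30724 - 42070 = -11346$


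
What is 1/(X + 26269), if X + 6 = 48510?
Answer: 1/74773 ≈ 1.3374e-5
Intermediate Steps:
X = 48504 (X = -6 + 48510 = 48504)
1/(X + 26269) = 1/(48504 + 26269) = 1/74773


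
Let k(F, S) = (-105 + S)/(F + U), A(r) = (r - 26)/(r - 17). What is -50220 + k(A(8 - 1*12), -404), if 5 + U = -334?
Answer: -118666297/2363 ≈ -50219.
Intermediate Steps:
U = -339 (U = -5 - 334 = -339)
A(r) = (-26 + r)/(-17 + r)
k(F, S) = (-105 + S)/(-339 + F) (k(F, S) = (-105 + S)/(F - 339) = (-105 + S)/(-339 + F))
-50220 + k(A(8 - 1*12), -404) = -50220 + (-105 - 404)/(-339 + (-26 + (8 - 1*12))/(-17 + (8 - 1*12))) = -50220 - 509/(-339 + (-26 + (8 - 12))/(-17 + (8 - 12))) = -50220 - 509/(-339 + (-26 - 4)/(-17 - 4)) = -50220 - 509/(-339 - 30/(-21)) = -50220 - 509/(-339 - 1/21*(-30)) = -50220 - 509/(-339 + 10/7) = -50220 - 509/(-2363/7) = -50220 - 7/2363*(-509) = -50220 + 3563/2363 = -118666297/2363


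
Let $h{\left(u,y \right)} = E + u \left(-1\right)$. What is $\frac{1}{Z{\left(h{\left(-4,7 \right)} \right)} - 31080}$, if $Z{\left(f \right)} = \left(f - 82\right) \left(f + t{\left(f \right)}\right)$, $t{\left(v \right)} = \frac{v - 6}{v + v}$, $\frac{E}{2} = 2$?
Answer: $- \frac{4}{126725} \approx -3.1564 \cdot 10^{-5}$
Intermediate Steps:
$E = 4$ ($E = 2 \cdot 2 = 4$)
$h{\left(u,y \right)} = 4 - u$ ($h{\left(u,y \right)} = 4 + u \left(-1\right) = 4 - u$)
$t{\left(v \right)} = \frac{-6 + v}{2 v}$
$Z{\left(f \right)} = \left(-82 + f\right) \left(f + \frac{-6 + f}{2 f}\right)$ ($Z{\left(f \right)} = \left(f - 82\right) \left(f + \frac{-6 + f}{2 f}\right) = \left(-82 + f\right) \left(f + \frac{-6 + f}{2 f}\right)$)
$\frac{1}{Z{\left(h{\left(-4,7 \right)} \right)} - 31080} = \frac{1}{\left(-44 + \left(4 - -4\right)^{2} + \frac{246}{4 - -4} - \frac{163 \left(4 - -4\right)}{2}\right) - 31080} = \frac{1}{\left(-44 + \left(4 + 4\right)^{2} + \frac{246}{4 + 4} - \frac{163 \left(4 + 4\right)}{2}\right) - 31080} = \frac{1}{\left(-44 + 8^{2} + \frac{246}{8} - 652\right) - 31080} = \frac{1}{\left(-44 + 64 + 246 \cdot \frac{1}{8} - 652\right) - 31080} = \frac{1}{\left(-44 + 64 + \frac{123}{4} - 652\right) - 31080} = \frac{1}{- \frac{2405}{4} - 31080} = \frac{1}{- \frac{126725}{4}} = - \frac{4}{126725}$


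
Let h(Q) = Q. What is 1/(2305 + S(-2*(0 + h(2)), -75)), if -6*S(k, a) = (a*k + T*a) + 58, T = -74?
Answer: 3/3961 ≈ 0.00075738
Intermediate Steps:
S(k, a) = -29/3 + 37*a/3 - a*k/6 (S(k, a) = -((a*k - 74*a) + 58)/6 = -((-74*a + a*k) + 58)/6 = -(58 - 74*a + a*k)/6 = -29/3 + 37*a/3 - a*k/6)
1/(2305 + S(-2*(0 + h(2)), -75)) = 1/(2305 + (-29/3 + (37/3)*(-75) - ⅙*(-75)*(-2*(0 + 2)))) = 1/(2305 + (-29/3 - 925 - ⅙*(-75)*(-2*2))) = 1/(2305 + (-29/3 - 925 - ⅙*(-75)*(-4))) = 1/(2305 + (-29/3 - 925 - 50)) = 1/(2305 - 2954/3) = 1/(3961/3) = 3/3961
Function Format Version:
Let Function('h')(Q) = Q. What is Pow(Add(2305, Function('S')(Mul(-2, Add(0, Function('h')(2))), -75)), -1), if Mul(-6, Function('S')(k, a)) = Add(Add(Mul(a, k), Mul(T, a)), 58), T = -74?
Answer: Rational(3, 3961) ≈ 0.00075738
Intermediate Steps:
Function('S')(k, a) = Add(Rational(-29, 3), Mul(Rational(37, 3), a), Mul(Rational(-1, 6), a, k)) (Function('S')(k, a) = Mul(Rational(-1, 6), Add(Add(Mul(a, k), Mul(-74, a)), 58)) = Mul(Rational(-1, 6), Add(Add(Mul(-74, a), Mul(a, k)), 58)) = Mul(Rational(-1, 6), Add(58, Mul(-74, a), Mul(a, k))) = Add(Rational(-29, 3), Mul(Rational(37, 3), a), Mul(Rational(-1, 6), a, k)))
Pow(Add(2305, Function('S')(Mul(-2, Add(0, Function('h')(2))), -75)), -1) = Pow(Add(2305, Add(Rational(-29, 3), Mul(Rational(37, 3), -75), Mul(Rational(-1, 6), -75, Mul(-2, Add(0, 2))))), -1) = Pow(Add(2305, Add(Rational(-29, 3), -925, Mul(Rational(-1, 6), -75, Mul(-2, 2)))), -1) = Pow(Add(2305, Add(Rational(-29, 3), -925, Mul(Rational(-1, 6), -75, -4))), -1) = Pow(Add(2305, Add(Rational(-29, 3), -925, -50)), -1) = Pow(Add(2305, Rational(-2954, 3)), -1) = Pow(Rational(3961, 3), -1) = Rational(3, 3961)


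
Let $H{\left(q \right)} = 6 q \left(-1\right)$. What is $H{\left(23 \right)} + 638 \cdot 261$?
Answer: $166380$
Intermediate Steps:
$H{\left(q \right)} = - 6 q$
$H{\left(23 \right)} + 638 \cdot 261 = \left(-6\right) 23 + 638 \cdot 261 = -138 + 166518 = 166380$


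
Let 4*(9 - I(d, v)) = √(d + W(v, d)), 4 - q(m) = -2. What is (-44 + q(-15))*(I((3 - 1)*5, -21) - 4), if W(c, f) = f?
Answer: -190 + 19*√5 ≈ -147.51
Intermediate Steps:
q(m) = 6 (q(m) = 4 - 1*(-2) = 4 + 2 = 6)
I(d, v) = 9 - √2*√d/4 (I(d, v) = 9 - √(d + d)/4 = 9 - √2*√d/4)
(-44 + q(-15))*(I((3 - 1)*5, -21) - 4) = (-44 + 6)*((9 - √2*√((3 - 1)*5)/4) - 4) = -38*((9 - √2*√(2*5)/4) - 4) = -38*((9 - √2*√10/4) - 4) = -38*((9 - √5/2) - 4) = -38*(5 - √5/2) = -190 + 19*√5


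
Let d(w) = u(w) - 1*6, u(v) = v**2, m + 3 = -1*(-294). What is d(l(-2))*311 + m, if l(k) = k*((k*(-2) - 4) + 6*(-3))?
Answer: 401481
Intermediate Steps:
m = 291 (m = -3 - 1*(-294) = -3 + 294 = 291)
l(k) = k*(-22 - 2*k) (l(k) = k*((-2*k - 4) - 18) = k*((-4 - 2*k) - 18) = k*(-22 - 2*k))
d(w) = -6 + w**2 (d(w) = w**2 - 1*6 = w**2 - 6 = -6 + w**2)
d(l(-2))*311 + m = (-6 + (-2*(-2)*(11 - 2))**2)*311 + 291 = (-6 + (-2*(-2)*9)**2)*311 + 291 = (-6 + 36**2)*311 + 291 = (-6 + 1296)*311 + 291 = 1290*311 + 291 = 401190 + 291 = 401481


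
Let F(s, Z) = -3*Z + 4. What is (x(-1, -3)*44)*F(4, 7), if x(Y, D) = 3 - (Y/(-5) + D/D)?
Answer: -6732/5 ≈ -1346.4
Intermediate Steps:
F(s, Z) = 4 - 3*Z
x(Y, D) = 2 + Y/5 (x(Y, D) = 3 - (Y*(-⅕) + 1) = 3 - (-Y/5 + 1) = 3 - (1 - Y/5) = 3 + (-1 + Y/5) = 2 + Y/5)
(x(-1, -3)*44)*F(4, 7) = ((2 + (⅕)*(-1))*44)*(4 - 3*7) = ((2 - ⅕)*44)*(4 - 21) = ((9/5)*44)*(-17) = (396/5)*(-17) = -6732/5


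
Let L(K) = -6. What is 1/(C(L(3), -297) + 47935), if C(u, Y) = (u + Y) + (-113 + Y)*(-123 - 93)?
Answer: 1/136192 ≈ 7.3426e-6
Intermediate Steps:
C(u, Y) = 24408 + u - 215*Y (C(u, Y) = (Y + u) + (-113 + Y)*(-216) = (Y + u) + (24408 - 216*Y) = 24408 + u - 215*Y)
1/(C(L(3), -297) + 47935) = 1/((24408 - 6 - 215*(-297)) + 47935) = 1/((24408 - 6 + 63855) + 47935) = 1/(88257 + 47935) = 1/136192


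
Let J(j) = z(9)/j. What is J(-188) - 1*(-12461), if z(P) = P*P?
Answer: 2342587/188 ≈ 12461.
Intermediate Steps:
z(P) = P²
J(j) = 81/j (J(j) = 9²/j = 81/j)
J(-188) - 1*(-12461) = 81/(-188) - 1*(-12461) = 81*(-1/188) + 12461 = -81/188 + 12461 = 2342587/188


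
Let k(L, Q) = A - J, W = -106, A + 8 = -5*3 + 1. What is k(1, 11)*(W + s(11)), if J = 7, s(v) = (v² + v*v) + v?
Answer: -4263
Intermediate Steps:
s(v) = v + 2*v² (s(v) = (v² + v²) + v = 2*v² + v = v + 2*v²)
A = -22 (A = -8 + (-5*3 + 1) = -8 + (-15 + 1) = -8 - 14 = -22)
k(L, Q) = -29 (k(L, Q) = -22 - 1*7 = -22 - 7 = -29)
k(1, 11)*(W + s(11)) = -29*(-106 + 11*(1 + 2*11)) = -29*(-106 + 11*(1 + 22)) = -29*(-106 + 11*23) = -29*(-106 + 253) = -29*147 = -4263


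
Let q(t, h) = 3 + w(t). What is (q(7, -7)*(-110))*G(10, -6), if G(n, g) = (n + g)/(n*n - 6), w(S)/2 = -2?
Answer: 220/47 ≈ 4.6808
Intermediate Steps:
w(S) = -4 (w(S) = 2*(-2) = -4)
q(t, h) = -1 (q(t, h) = 3 - 4 = -1)
G(n, g) = (g + n)/(-6 + n²) (G(n, g) = (g + n)/(n² - 6) = (g + n)/(-6 + n²))
(q(7, -7)*(-110))*G(10, -6) = (-1*(-110))*((-6 + 10)/(-6 + 10²)) = 110*(4/(-6 + 100)) = 110*(4/94) = 110*((1/94)*4) = 110*(2/47) = 220/47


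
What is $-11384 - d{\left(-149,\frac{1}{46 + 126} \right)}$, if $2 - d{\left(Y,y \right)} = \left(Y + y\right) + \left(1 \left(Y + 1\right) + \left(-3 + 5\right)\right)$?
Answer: $- \frac{2009131}{172} \approx -11681.0$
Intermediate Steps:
$d{\left(Y,y \right)} = -1 - y - 2 Y$ ($d{\left(Y,y \right)} = 2 - \left(\left(Y + y\right) + \left(1 \left(Y + 1\right) + \left(-3 + 5\right)\right)\right) = 2 - \left(\left(Y + y\right) + \left(1 \left(1 + Y\right) + 2\right)\right) = 2 - \left(\left(Y + y\right) + \left(\left(1 + Y\right) + 2\right)\right) = 2 - \left(\left(Y + y\right) + \left(3 + Y\right)\right) = 2 - \left(3 + y + 2 Y\right) = -1 - y - 2 Y$)
$-11384 - d{\left(-149,\frac{1}{46 + 126} \right)} = -11384 - \left(-1 - \frac{1}{46 + 126} - -298\right) = -11384 - \left(-1 - \frac{1}{172} + 298\right) = -11384 - \frac{51083}{172} = - \frac{2009131}{172}$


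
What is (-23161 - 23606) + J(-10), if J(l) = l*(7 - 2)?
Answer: -46817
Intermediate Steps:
J(l) = 5*l (J(l) = l*5 = 5*l)
(-23161 - 23606) + J(-10) = (-23161 - 23606) + 5*(-10) = -46767 - 50 = -46817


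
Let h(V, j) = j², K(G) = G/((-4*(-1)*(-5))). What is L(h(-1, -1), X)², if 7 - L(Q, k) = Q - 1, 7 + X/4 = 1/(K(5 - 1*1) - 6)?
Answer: 49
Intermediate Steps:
K(G) = -G/20 (K(G) = G/((4*(-5))) = G/(-20) = G*(-1/20) = -G/20)
X = -888/31 (X = -28 + 4/(-(5 - 1*1)/20 - 6) = -28 + 4/(-(5 - 1)/20 - 6) = -28 + 4/(-1/20*4 - 6) = -28 + 4/(-⅕ - 6) = -28 + 4/(-31/5) = -28 + 4*(-5/31) = -28 - 20/31 = -888/31 ≈ -28.645)
L(Q, k) = 8 - Q (L(Q, k) = 7 - (Q - 1) = 7 - (-1 + Q) = 7 + (1 - Q) = 8 - Q)
L(h(-1, -1), X)² = (8 - 1*(-1)²)² = (8 - 1*1)² = (8 - 1)² = 7² = 49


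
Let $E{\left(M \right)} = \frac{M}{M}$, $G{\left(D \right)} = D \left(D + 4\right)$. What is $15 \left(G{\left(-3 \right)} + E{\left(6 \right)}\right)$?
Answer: $-30$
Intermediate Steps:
$G{\left(D \right)} = D \left(4 + D\right)$
$E{\left(M \right)} = 1$
$15 \left(G{\left(-3 \right)} + E{\left(6 \right)}\right) = 15 \left(- 3 \left(4 - 3\right) + 1\right) = 15 \left(\left(-3\right) 1 + 1\right) = 15 \left(-3 + 1\right) = 15 \left(-2\right) = -30$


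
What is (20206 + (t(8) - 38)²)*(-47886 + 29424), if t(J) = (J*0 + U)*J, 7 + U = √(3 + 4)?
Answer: -544444380 + 27766848*√7 ≈ -4.7098e+8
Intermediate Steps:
U = -7 + √7 (U = -7 + √(3 + 4) = -7 + √7 ≈ -4.3542)
t(J) = J*(-7 + √7) (t(J) = (J*0 + (-7 + √7))*J = (0 + (-7 + √7))*J = (-7 + √7)*J = J*(-7 + √7))
(20206 + (t(8) - 38)²)*(-47886 + 29424) = (20206 + (8*(-7 + √7) - 38)²)*(-47886 + 29424) = (20206 + ((-56 + 8*√7) - 38)²)*(-18462) = (20206 + (-94 + 8*√7)²)*(-18462) = -373043172 - 18462*(-94 + 8*√7)²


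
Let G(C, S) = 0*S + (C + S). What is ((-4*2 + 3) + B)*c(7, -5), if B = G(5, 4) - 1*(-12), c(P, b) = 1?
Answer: 16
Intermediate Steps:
G(C, S) = C + S (G(C, S) = 0 + (C + S) = C + S)
B = 21 (B = (5 + 4) - 1*(-12) = 9 + 12 = 21)
((-4*2 + 3) + B)*c(7, -5) = ((-4*2 + 3) + 21)*1 = ((-8 + 3) + 21)*1 = (-5 + 21)*1 = 16*1 = 16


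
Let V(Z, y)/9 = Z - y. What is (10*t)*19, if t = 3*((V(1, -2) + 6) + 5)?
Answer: 21660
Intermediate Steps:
V(Z, y) = -9*y + 9*Z (V(Z, y) = 9*(Z - y) = -9*y + 9*Z)
t = 114 (t = 3*(((-9*(-2) + 9*1) + 6) + 5) = 3*(((18 + 9) + 6) + 5) = 3*((27 + 6) + 5) = 3*(33 + 5) = 3*38 = 114)
(10*t)*19 = (10*114)*19 = 1140*19 = 21660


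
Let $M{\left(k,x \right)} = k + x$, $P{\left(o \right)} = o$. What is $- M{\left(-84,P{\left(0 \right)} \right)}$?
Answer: $84$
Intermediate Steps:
$- M{\left(-84,P{\left(0 \right)} \right)} = - (-84 + 0) = \left(-1\right) \left(-84\right) = 84$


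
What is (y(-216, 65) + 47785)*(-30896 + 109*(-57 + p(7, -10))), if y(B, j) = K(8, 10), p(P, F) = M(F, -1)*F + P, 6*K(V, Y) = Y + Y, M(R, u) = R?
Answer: -1216021930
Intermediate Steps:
K(V, Y) = Y/3 (K(V, Y) = (Y + Y)/6 = (2*Y)/6 = Y/3)
p(P, F) = P + F**2 (p(P, F) = F*F + P = F**2 + P = P + F**2)
y(B, j) = 10/3 (y(B, j) = (1/3)*10 = 10/3)
(y(-216, 65) + 47785)*(-30896 + 109*(-57 + p(7, -10))) = (10/3 + 47785)*(-30896 + 109*(-57 + (7 + (-10)**2))) = 143365*(-30896 + 109*(-57 + (7 + 100)))/3 = 143365*(-30896 + 109*(-57 + 107))/3 = 143365*(-30896 + 109*50)/3 = 143365*(-30896 + 5450)/3 = (143365/3)*(-25446) = -1216021930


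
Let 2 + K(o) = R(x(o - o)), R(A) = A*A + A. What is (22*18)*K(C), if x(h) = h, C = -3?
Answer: -792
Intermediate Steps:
R(A) = A + A² (R(A) = A² + A = A + A²)
K(o) = -2 (K(o) = -2 + (o - o)*(1 + (o - o)) = -2 + 0*(1 + 0) = -2 + 0*1 = -2 + 0 = -2)
(22*18)*K(C) = (22*18)*(-2) = 396*(-2) = -792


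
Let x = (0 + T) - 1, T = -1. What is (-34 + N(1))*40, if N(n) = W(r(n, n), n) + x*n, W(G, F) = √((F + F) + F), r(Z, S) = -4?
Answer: -1440 + 40*√3 ≈ -1370.7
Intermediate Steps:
x = -2 (x = (0 - 1) - 1 = -1 - 1 = -2)
W(G, F) = √3*√F (W(G, F) = √(2*F + F) = √(3*F) = √3*√F)
N(n) = -2*n + √3*√n (N(n) = √3*√n - 2*n = -2*n + √3*√n)
(-34 + N(1))*40 = (-34 + (-2*1 + √3*√1))*40 = (-34 + (-2 + √3*1))*40 = (-34 + (-2 + √3))*40 = (-36 + √3)*40 = -1440 + 40*√3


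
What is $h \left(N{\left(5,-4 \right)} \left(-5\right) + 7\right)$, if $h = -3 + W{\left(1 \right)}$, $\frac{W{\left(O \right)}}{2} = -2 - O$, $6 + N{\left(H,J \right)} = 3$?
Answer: $-198$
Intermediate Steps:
$N{\left(H,J \right)} = -3$ ($N{\left(H,J \right)} = -6 + 3 = -3$)
$W{\left(O \right)} = -4 - 2 O$ ($W{\left(O \right)} = 2 \left(-2 - O\right) = -4 - 2 O$)
$h = -9$ ($h = -3 - 6 = -9$)
$h \left(N{\left(5,-4 \right)} \left(-5\right) + 7\right) = - 9 \left(\left(-3\right) \left(-5\right) + 7\right) = - 9 \left(15 + 7\right) = \left(-9\right) 22 = -198$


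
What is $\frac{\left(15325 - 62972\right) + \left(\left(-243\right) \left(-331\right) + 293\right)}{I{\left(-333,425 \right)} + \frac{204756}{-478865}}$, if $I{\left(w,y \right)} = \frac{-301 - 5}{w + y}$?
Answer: $- \frac{728657265410}{82685121} \approx -8812.4$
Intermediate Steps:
$I{\left(w,y \right)} = - \frac{306}{w + y}$
$\frac{\left(15325 - 62972\right) + \left(\left(-243\right) \left(-331\right) + 293\right)}{I{\left(-333,425 \right)} + \frac{204756}{-478865}} = \frac{\left(15325 - 62972\right) + \left(\left(-243\right) \left(-331\right) + 293\right)}{- \frac{306}{-333 + 425} + \frac{204756}{-478865}} = \frac{-47647 + \left(80433 + 293\right)}{- \frac{306}{92} + 204756 \left(- \frac{1}{478865}\right)} = \frac{-47647 + 80726}{\left(-306\right) \frac{1}{92} - \frac{204756}{478865}} = \frac{33079}{- \frac{153}{46} - \frac{204756}{478865}} = \frac{33079}{- \frac{82685121}{22027790}} = 33079 \left(- \frac{22027790}{82685121}\right) = - \frac{728657265410}{82685121}$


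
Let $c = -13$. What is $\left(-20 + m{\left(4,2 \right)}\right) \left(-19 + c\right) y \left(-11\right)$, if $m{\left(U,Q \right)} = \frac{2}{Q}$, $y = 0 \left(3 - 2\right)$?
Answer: $0$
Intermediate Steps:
$y = 0$ ($y = 0 \cdot 1 = 0$)
$\left(-20 + m{\left(4,2 \right)}\right) \left(-19 + c\right) y \left(-11\right) = \left(-20 + \frac{2}{2}\right) \left(-19 - 13\right) 0 \left(-11\right) = \left(-20 + 2 \cdot \frac{1}{2}\right) \left(-32\right) 0 \left(-11\right) = \left(-20 + 1\right) \left(-32\right) 0 \left(-11\right) = \left(-19\right) \left(-32\right) 0 \left(-11\right) = 608 \cdot 0 \left(-11\right) = 0 \left(-11\right) = 0$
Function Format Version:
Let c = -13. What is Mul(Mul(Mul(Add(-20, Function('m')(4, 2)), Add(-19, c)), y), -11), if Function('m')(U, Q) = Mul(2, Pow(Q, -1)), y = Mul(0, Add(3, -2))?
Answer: 0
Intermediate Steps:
y = 0 (y = Mul(0, 1) = 0)
Mul(Mul(Mul(Add(-20, Function('m')(4, 2)), Add(-19, c)), y), -11) = Mul(Mul(Mul(Add(-20, Mul(2, Pow(2, -1))), Add(-19, -13)), 0), -11) = Mul(Mul(Mul(Add(-20, Mul(2, Rational(1, 2))), -32), 0), -11) = Mul(Mul(Mul(Add(-20, 1), -32), 0), -11) = Mul(Mul(Mul(-19, -32), 0), -11) = Mul(Mul(608, 0), -11) = Mul(0, -11) = 0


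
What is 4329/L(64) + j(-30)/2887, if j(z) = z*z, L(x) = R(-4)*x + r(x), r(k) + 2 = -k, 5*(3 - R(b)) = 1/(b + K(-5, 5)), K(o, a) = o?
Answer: 567562635/16554058 ≈ 34.285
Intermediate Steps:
R(b) = 3 - 1/(5*(-5 + b)) (R(b) = 3 - 1/(5*(b - 5)) = 3 - 1/(5*(-5 + b)))
r(k) = -2 - k
L(x) = -2 + 91*x/45 (L(x) = ((-76 + 15*(-4))/(5*(-5 - 4)))*x + (-2 - x) = ((⅕)*(-76 - 60)/(-9))*x + (-2 - x) = ((⅕)*(-⅑)*(-136))*x + (-2 - x) = 136*x/45 + (-2 - x) = -2 + 91*x/45)
j(z) = z²
4329/L(64) + j(-30)/2887 = 4329/(-2 + (91/45)*64) + (-30)²/2887 = 4329/(-2 + 5824/45) + 900*(1/2887) = 4329/(5734/45) + 900/2887 = 4329*(45/5734) + 900/2887 = 194805/5734 + 900/2887 = 567562635/16554058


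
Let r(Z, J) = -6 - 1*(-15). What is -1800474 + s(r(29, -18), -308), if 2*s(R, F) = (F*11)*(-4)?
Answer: -1793698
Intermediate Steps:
r(Z, J) = 9 (r(Z, J) = -6 + 15 = 9)
s(R, F) = -22*F (s(R, F) = ((F*11)*(-4))/2 = ((11*F)*(-4))/2 = (-44*F)/2 = -22*F)
-1800474 + s(r(29, -18), -308) = -1800474 - 22*(-308) = -1800474 + 6776 = -1793698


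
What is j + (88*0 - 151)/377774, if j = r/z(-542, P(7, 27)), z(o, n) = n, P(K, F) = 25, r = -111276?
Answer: -42037183399/9444350 ≈ -4451.0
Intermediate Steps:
j = -111276/25 ≈ -4451.0
j + (88*0 - 151)/377774 = -111276/25 + (88*0 - 151)/377774 = -111276/25 + (0 - 151)*(1/377774) = -111276/25 - 151*1/377774 = -111276/25 - 151/377774 = -42037183399/9444350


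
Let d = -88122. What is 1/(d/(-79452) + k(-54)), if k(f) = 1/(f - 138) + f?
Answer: -423744/22414399 ≈ -0.018905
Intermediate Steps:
k(f) = f + 1/(-138 + f) (k(f) = 1/(-138 + f) + f = f + 1/(-138 + f))
1/(d/(-79452) + k(-54)) = 1/(-88122/(-79452) + (1 + (-54)² - 138*(-54))/(-138 - 54)) = 1/(-88122*(-1/79452) + (1 + 2916 + 7452)/(-192)) = 1/(14687/13242 - 1/192*10369) = 1/(14687/13242 - 10369/192) = 1/(-22414399/423744) = -423744/22414399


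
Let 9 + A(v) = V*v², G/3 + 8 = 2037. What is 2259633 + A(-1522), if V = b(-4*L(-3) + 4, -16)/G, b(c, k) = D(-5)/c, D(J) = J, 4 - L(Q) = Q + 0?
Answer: 82528883333/36522 ≈ 2.2597e+6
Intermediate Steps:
L(Q) = 4 - Q (L(Q) = 4 - (Q + 0) = 4 - Q)
G = 6087 (G = -24 + 3*2037 = -24 + 6111 = 6087)
b(c, k) = -5/c
V = 5/146088 (V = -5/(-4*(4 - 1*(-3)) + 4)/6087 = -5/(-4*(4 + 3) + 4)*(1/6087) = -5/(-4*7 + 4)*(1/6087) = -5/(-28 + 4)*(1/6087) = -5/(-24)*(1/6087) = -5*(-1/24)*(1/6087) = (5/24)*(1/6087) = 5/146088 ≈ 3.4226e-5)
A(v) = -9 + 5*v²/146088
2259633 + A(-1522) = 2259633 + (-9 + (5/146088)*(-1522)²) = 2259633 + (-9 + (5/146088)*2316484) = 2259633 + (-9 + 2895605/36522) = 2259633 + 2566907/36522 = 82528883333/36522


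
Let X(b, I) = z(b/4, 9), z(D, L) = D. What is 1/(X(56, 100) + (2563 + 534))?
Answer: 1/3111 ≈ 0.00032144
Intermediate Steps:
X(b, I) = b/4
1/(X(56, 100) + (2563 + 534)) = 1/((1/4)*56 + (2563 + 534)) = 1/(14 + 3097) = 1/3111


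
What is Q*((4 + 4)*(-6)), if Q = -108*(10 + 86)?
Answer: 497664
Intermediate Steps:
Q = -10368 (Q = -108*96 = -10368)
Q*((4 + 4)*(-6)) = -10368*(4 + 4)*(-6) = -82944*(-6) = -10368*(-48) = 497664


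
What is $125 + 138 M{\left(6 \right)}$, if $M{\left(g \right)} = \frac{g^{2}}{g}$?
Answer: $953$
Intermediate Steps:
$M{\left(g \right)} = g$
$125 + 138 M{\left(6 \right)} = 125 + 138 \cdot 6 = 125 + 828 = 953$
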